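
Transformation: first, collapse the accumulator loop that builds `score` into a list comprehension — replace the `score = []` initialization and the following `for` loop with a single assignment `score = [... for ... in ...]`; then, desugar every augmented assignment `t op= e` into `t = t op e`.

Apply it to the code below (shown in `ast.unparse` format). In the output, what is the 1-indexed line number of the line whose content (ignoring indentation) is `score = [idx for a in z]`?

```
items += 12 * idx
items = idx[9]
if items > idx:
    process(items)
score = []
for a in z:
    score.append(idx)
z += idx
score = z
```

Transformed code:
items = items + 12 * idx
items = idx[9]
if items > idx:
    process(items)
score = [idx for a in z]
z = z + idx
score = z

5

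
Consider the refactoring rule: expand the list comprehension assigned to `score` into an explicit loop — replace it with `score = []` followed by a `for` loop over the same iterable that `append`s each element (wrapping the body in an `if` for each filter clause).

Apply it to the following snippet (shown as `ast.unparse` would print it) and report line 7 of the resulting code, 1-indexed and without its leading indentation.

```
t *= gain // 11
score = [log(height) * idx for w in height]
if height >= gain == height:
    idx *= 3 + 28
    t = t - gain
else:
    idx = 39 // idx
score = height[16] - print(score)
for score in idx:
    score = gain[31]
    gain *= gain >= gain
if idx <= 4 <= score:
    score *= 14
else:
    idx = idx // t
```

Transformed code:
t *= gain // 11
score = []
for w in height:
    score.append(log(height) * idx)
if height >= gain == height:
    idx *= 3 + 28
    t = t - gain
else:
    idx = 39 // idx
score = height[16] - print(score)
for score in idx:
    score = gain[31]
    gain *= gain >= gain
if idx <= 4 <= score:
    score *= 14
else:
    idx = idx // t

t = t - gain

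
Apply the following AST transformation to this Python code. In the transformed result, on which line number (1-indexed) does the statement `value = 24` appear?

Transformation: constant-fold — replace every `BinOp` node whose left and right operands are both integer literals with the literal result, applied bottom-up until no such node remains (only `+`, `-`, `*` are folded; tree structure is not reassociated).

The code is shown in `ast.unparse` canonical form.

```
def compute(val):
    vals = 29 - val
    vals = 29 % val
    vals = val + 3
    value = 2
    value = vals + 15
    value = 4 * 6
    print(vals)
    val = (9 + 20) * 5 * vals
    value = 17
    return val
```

Transformed code:
def compute(val):
    vals = 29 - val
    vals = 29 % val
    vals = val + 3
    value = 2
    value = vals + 15
    value = 24
    print(vals)
    val = 145 * vals
    value = 17
    return val

7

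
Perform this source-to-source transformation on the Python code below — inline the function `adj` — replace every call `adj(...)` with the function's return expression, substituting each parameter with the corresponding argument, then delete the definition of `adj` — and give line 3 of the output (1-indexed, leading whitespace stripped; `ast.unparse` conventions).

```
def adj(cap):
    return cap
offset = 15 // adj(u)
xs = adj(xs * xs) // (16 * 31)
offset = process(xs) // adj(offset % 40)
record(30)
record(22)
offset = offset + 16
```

Transformed code:
offset = 15 // u
xs = xs * xs // (16 * 31)
offset = process(xs) // (offset % 40)
record(30)
record(22)
offset = offset + 16

offset = process(xs) // (offset % 40)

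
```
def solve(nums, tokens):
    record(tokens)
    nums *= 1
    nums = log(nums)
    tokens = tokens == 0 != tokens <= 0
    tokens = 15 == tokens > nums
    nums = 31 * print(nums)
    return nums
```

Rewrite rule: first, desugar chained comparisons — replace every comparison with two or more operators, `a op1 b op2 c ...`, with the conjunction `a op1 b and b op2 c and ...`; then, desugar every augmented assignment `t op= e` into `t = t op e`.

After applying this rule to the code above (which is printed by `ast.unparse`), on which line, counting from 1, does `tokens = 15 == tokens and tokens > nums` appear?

6

Transformed code:
def solve(nums, tokens):
    record(tokens)
    nums = nums * 1
    nums = log(nums)
    tokens = tokens == 0 and 0 != tokens and (tokens <= 0)
    tokens = 15 == tokens and tokens > nums
    nums = 31 * print(nums)
    return nums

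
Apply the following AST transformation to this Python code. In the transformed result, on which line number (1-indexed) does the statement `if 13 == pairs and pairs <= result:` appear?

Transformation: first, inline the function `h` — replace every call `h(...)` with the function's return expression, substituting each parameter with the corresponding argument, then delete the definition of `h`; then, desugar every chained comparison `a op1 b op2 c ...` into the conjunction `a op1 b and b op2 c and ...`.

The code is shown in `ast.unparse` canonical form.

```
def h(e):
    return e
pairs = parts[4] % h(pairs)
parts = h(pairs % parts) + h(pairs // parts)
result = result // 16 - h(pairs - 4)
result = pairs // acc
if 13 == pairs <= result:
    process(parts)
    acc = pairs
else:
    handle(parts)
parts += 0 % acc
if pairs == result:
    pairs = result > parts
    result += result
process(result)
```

Transformed code:
pairs = parts[4] % pairs
parts = pairs % parts + pairs // parts
result = result // 16 - (pairs - 4)
result = pairs // acc
if 13 == pairs and pairs <= result:
    process(parts)
    acc = pairs
else:
    handle(parts)
parts += 0 % acc
if pairs == result:
    pairs = result > parts
    result += result
process(result)

5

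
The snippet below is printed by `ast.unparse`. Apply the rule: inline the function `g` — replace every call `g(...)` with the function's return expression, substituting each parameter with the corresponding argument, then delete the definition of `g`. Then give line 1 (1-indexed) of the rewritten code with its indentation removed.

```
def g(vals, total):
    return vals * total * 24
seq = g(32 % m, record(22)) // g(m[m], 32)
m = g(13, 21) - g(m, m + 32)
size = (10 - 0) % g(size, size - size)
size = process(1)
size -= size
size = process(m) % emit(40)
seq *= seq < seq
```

Transformed code:
seq = 32 % m * record(22) * 24 // (m[m] * 32 * 24)
m = 13 * 21 * 24 - m * (m + 32) * 24
size = (10 - 0) % (size * (size - size) * 24)
size = process(1)
size -= size
size = process(m) % emit(40)
seq *= seq < seq

seq = 32 % m * record(22) * 24 // (m[m] * 32 * 24)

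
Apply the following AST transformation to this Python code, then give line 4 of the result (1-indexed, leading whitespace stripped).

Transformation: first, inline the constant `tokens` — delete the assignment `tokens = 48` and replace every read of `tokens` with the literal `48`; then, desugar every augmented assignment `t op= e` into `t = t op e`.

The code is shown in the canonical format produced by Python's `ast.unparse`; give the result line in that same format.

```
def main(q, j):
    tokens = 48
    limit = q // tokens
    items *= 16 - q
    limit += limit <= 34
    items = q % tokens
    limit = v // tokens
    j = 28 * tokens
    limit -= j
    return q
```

limit = limit + (limit <= 34)

Transformed code:
def main(q, j):
    limit = q // 48
    items = items * (16 - q)
    limit = limit + (limit <= 34)
    items = q % 48
    limit = v // 48
    j = 28 * 48
    limit = limit - j
    return q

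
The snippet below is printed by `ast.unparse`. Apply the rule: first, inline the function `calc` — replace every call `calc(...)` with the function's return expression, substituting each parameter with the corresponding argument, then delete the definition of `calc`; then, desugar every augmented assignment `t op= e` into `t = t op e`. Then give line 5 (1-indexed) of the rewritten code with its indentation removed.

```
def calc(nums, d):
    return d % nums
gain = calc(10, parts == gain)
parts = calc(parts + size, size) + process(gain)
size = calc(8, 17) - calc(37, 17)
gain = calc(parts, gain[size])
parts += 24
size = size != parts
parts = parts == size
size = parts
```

parts = parts + 24

Transformed code:
gain = (parts == gain) % 10
parts = size % (parts + size) + process(gain)
size = 17 % 8 - 17 % 37
gain = gain[size] % parts
parts = parts + 24
size = size != parts
parts = parts == size
size = parts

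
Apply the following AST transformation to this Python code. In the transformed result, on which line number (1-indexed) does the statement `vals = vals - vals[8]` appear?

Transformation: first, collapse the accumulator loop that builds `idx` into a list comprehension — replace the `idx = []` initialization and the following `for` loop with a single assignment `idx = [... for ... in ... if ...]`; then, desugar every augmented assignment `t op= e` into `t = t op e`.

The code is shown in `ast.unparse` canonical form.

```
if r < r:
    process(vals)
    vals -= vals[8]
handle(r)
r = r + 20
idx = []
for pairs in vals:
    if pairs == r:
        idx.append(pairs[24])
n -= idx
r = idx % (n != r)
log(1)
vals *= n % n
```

Transformed code:
if r < r:
    process(vals)
    vals = vals - vals[8]
handle(r)
r = r + 20
idx = [pairs[24] for pairs in vals if pairs == r]
n = n - idx
r = idx % (n != r)
log(1)
vals = vals * (n % n)

3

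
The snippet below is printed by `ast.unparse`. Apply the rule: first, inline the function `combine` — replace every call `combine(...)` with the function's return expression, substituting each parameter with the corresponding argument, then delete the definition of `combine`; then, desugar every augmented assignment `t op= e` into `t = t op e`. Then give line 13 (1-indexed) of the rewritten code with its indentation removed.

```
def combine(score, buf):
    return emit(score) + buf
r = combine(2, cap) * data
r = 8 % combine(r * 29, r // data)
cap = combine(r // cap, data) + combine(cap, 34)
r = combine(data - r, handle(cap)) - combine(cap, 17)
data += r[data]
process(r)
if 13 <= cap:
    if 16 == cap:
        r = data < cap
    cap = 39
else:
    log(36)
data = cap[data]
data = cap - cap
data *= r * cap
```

Transformed code:
r = (emit(2) + cap) * data
r = 8 % (emit(r * 29) + r // data)
cap = emit(r // cap) + data + (emit(cap) + 34)
r = emit(data - r) + handle(cap) - (emit(cap) + 17)
data = data + r[data]
process(r)
if 13 <= cap:
    if 16 == cap:
        r = data < cap
    cap = 39
else:
    log(36)
data = cap[data]
data = cap - cap
data = data * (r * cap)

data = cap[data]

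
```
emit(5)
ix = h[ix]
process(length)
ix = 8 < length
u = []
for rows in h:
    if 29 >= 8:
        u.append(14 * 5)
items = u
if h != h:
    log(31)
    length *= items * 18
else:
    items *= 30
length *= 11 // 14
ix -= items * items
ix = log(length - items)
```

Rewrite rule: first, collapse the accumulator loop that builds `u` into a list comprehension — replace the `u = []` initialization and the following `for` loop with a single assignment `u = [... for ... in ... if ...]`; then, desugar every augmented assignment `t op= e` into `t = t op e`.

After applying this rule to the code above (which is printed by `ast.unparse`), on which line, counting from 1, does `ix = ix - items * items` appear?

13

Transformed code:
emit(5)
ix = h[ix]
process(length)
ix = 8 < length
u = [14 * 5 for rows in h if 29 >= 8]
items = u
if h != h:
    log(31)
    length = length * (items * 18)
else:
    items = items * 30
length = length * (11 // 14)
ix = ix - items * items
ix = log(length - items)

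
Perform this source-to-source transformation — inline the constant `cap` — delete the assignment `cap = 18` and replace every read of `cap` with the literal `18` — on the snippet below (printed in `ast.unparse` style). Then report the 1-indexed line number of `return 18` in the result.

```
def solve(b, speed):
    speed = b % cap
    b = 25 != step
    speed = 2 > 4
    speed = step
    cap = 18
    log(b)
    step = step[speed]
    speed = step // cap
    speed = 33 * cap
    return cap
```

Transformed code:
def solve(b, speed):
    speed = b % 18
    b = 25 != step
    speed = 2 > 4
    speed = step
    log(b)
    step = step[speed]
    speed = step // 18
    speed = 33 * 18
    return 18

10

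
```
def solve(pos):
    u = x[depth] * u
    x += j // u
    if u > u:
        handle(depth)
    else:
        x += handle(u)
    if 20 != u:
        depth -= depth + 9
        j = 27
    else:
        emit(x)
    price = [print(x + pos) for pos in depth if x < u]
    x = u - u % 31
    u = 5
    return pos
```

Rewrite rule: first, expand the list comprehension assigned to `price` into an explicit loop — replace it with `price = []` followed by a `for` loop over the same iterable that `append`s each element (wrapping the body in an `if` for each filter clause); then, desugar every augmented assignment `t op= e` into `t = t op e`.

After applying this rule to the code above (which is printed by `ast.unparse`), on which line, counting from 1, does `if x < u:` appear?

Transformed code:
def solve(pos):
    u = x[depth] * u
    x = x + j // u
    if u > u:
        handle(depth)
    else:
        x = x + handle(u)
    if 20 != u:
        depth = depth - (depth + 9)
        j = 27
    else:
        emit(x)
    price = []
    for pos in depth:
        if x < u:
            price.append(print(x + pos))
    x = u - u % 31
    u = 5
    return pos

15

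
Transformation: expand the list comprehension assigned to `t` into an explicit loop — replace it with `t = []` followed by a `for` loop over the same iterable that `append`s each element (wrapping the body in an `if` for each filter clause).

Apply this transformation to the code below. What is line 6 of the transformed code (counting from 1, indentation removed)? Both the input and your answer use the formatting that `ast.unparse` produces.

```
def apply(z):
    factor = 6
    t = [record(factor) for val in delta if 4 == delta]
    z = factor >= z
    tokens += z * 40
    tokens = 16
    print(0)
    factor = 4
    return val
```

Transformed code:
def apply(z):
    factor = 6
    t = []
    for val in delta:
        if 4 == delta:
            t.append(record(factor))
    z = factor >= z
    tokens += z * 40
    tokens = 16
    print(0)
    factor = 4
    return val

t.append(record(factor))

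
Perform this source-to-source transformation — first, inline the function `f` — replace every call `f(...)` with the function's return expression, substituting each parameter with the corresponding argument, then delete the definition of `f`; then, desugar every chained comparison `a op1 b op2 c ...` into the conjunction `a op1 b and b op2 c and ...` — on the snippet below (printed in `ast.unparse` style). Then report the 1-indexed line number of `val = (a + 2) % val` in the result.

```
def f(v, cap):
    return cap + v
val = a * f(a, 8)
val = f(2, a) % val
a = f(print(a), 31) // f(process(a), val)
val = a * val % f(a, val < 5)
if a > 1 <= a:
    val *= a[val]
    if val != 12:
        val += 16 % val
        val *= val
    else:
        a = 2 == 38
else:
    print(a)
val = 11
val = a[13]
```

Transformed code:
val = a * (8 + a)
val = (a + 2) % val
a = (31 + print(a)) // (val + process(a))
val = a * val % ((val < 5) + a)
if a > 1 and 1 <= a:
    val *= a[val]
    if val != 12:
        val += 16 % val
        val *= val
    else:
        a = 2 == 38
else:
    print(a)
val = 11
val = a[13]

2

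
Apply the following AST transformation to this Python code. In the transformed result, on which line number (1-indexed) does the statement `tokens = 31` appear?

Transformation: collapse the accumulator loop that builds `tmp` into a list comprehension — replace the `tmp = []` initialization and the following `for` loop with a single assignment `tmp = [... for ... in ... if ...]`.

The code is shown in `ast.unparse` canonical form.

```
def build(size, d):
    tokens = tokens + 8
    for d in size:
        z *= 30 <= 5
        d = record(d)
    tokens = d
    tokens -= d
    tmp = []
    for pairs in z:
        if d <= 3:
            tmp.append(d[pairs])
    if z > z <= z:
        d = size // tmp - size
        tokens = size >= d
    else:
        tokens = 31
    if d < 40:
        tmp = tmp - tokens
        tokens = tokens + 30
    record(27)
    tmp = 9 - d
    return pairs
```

13

Transformed code:
def build(size, d):
    tokens = tokens + 8
    for d in size:
        z *= 30 <= 5
        d = record(d)
    tokens = d
    tokens -= d
    tmp = [d[pairs] for pairs in z if d <= 3]
    if z > z <= z:
        d = size // tmp - size
        tokens = size >= d
    else:
        tokens = 31
    if d < 40:
        tmp = tmp - tokens
        tokens = tokens + 30
    record(27)
    tmp = 9 - d
    return pairs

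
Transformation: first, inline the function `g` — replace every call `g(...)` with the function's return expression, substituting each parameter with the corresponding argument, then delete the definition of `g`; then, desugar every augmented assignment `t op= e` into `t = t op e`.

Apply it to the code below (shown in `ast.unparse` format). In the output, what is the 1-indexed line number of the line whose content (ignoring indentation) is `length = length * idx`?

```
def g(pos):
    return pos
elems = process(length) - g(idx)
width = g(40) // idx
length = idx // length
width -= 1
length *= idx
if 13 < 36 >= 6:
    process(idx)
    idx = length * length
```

5

Transformed code:
elems = process(length) - idx
width = 40 // idx
length = idx // length
width = width - 1
length = length * idx
if 13 < 36 >= 6:
    process(idx)
    idx = length * length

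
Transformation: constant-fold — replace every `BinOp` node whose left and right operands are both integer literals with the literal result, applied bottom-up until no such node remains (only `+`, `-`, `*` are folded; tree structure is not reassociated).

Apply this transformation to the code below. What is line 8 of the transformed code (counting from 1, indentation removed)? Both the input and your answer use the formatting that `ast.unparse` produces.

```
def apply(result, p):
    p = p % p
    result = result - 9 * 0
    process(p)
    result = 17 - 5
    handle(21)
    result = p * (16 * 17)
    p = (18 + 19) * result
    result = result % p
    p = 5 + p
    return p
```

p = 37 * result

Transformed code:
def apply(result, p):
    p = p % p
    result = result - 0
    process(p)
    result = 12
    handle(21)
    result = p * 272
    p = 37 * result
    result = result % p
    p = 5 + p
    return p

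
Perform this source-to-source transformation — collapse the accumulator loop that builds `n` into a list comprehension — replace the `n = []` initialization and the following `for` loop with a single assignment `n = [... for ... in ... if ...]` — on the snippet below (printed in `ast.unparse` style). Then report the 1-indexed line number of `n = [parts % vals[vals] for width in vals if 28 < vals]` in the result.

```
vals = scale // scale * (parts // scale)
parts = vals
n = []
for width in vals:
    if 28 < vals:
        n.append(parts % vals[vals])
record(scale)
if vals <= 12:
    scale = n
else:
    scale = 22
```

Transformed code:
vals = scale // scale * (parts // scale)
parts = vals
n = [parts % vals[vals] for width in vals if 28 < vals]
record(scale)
if vals <= 12:
    scale = n
else:
    scale = 22

3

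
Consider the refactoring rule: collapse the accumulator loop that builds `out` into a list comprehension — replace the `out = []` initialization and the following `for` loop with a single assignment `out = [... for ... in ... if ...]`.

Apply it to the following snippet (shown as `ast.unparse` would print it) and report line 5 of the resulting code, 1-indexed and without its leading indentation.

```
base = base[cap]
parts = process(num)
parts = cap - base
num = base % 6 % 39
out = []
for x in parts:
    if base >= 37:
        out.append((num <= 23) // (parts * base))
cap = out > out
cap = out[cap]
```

Transformed code:
base = base[cap]
parts = process(num)
parts = cap - base
num = base % 6 % 39
out = [(num <= 23) // (parts * base) for x in parts if base >= 37]
cap = out > out
cap = out[cap]

out = [(num <= 23) // (parts * base) for x in parts if base >= 37]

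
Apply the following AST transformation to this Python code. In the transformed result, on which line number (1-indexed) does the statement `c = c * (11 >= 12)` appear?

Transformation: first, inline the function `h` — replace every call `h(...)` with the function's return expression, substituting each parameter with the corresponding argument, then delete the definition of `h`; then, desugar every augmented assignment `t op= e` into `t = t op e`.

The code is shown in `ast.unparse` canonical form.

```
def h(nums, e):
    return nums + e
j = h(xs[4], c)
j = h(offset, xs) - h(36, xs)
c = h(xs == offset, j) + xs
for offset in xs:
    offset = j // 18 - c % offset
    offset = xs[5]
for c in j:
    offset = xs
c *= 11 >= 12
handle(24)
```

9

Transformed code:
j = xs[4] + c
j = offset + xs - (36 + xs)
c = (xs == offset) + j + xs
for offset in xs:
    offset = j // 18 - c % offset
    offset = xs[5]
for c in j:
    offset = xs
c = c * (11 >= 12)
handle(24)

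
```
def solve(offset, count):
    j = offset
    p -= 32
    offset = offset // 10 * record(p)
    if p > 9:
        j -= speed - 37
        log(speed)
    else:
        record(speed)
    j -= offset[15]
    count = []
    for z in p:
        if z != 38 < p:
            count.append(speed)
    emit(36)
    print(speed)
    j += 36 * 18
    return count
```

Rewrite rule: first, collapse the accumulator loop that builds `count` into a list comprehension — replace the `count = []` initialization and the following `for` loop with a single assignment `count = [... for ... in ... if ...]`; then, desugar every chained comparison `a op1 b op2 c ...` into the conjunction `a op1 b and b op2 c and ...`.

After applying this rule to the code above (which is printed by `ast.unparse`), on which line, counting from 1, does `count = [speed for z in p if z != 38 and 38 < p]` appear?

Transformed code:
def solve(offset, count):
    j = offset
    p -= 32
    offset = offset // 10 * record(p)
    if p > 9:
        j -= speed - 37
        log(speed)
    else:
        record(speed)
    j -= offset[15]
    count = [speed for z in p if z != 38 and 38 < p]
    emit(36)
    print(speed)
    j += 36 * 18
    return count

11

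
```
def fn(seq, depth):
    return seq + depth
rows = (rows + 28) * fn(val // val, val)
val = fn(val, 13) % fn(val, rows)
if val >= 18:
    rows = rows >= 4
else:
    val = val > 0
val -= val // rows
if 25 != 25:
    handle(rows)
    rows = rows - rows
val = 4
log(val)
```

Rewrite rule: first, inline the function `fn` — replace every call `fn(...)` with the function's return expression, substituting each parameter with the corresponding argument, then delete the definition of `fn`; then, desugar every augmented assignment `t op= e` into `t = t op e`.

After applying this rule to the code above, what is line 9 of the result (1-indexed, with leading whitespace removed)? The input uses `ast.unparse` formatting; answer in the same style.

Transformed code:
rows = (rows + 28) * (val // val + val)
val = (val + 13) % (val + rows)
if val >= 18:
    rows = rows >= 4
else:
    val = val > 0
val = val - val // rows
if 25 != 25:
    handle(rows)
    rows = rows - rows
val = 4
log(val)

handle(rows)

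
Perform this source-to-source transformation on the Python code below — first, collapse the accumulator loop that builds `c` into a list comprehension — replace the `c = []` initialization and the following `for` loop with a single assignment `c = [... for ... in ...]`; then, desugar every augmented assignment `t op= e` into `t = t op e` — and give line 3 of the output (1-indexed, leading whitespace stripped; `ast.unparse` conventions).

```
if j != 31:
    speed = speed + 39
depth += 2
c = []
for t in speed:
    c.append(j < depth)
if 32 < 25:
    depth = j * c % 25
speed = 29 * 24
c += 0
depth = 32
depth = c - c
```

depth = depth + 2

Transformed code:
if j != 31:
    speed = speed + 39
depth = depth + 2
c = [j < depth for t in speed]
if 32 < 25:
    depth = j * c % 25
speed = 29 * 24
c = c + 0
depth = 32
depth = c - c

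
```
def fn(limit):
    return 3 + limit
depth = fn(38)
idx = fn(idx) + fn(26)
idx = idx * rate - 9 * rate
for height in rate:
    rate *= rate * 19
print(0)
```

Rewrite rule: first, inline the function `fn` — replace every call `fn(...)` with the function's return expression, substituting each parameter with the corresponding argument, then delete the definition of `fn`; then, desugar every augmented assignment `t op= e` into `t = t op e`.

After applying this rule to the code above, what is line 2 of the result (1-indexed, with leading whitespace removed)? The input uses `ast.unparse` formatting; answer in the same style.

idx = 3 + idx + (3 + 26)

Transformed code:
depth = 3 + 38
idx = 3 + idx + (3 + 26)
idx = idx * rate - 9 * rate
for height in rate:
    rate = rate * (rate * 19)
print(0)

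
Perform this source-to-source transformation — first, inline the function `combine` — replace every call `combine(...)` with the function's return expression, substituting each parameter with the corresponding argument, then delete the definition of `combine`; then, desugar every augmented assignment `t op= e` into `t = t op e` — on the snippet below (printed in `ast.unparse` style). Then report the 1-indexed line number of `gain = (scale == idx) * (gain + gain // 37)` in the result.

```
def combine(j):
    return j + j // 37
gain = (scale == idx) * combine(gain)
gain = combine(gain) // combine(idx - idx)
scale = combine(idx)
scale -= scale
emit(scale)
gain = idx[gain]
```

Transformed code:
gain = (scale == idx) * (gain + gain // 37)
gain = (gain + gain // 37) // (idx - idx + (idx - idx) // 37)
scale = idx + idx // 37
scale = scale - scale
emit(scale)
gain = idx[gain]

1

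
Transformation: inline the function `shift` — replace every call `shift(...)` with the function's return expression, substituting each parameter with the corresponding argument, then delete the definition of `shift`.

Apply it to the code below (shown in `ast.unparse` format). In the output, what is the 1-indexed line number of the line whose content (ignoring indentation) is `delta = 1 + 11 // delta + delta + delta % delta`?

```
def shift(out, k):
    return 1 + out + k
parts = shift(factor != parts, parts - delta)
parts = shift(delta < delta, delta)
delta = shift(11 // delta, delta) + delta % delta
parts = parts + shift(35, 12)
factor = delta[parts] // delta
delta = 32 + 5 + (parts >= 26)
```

Transformed code:
parts = 1 + (factor != parts) + (parts - delta)
parts = 1 + (delta < delta) + delta
delta = 1 + 11 // delta + delta + delta % delta
parts = parts + (1 + 35 + 12)
factor = delta[parts] // delta
delta = 32 + 5 + (parts >= 26)

3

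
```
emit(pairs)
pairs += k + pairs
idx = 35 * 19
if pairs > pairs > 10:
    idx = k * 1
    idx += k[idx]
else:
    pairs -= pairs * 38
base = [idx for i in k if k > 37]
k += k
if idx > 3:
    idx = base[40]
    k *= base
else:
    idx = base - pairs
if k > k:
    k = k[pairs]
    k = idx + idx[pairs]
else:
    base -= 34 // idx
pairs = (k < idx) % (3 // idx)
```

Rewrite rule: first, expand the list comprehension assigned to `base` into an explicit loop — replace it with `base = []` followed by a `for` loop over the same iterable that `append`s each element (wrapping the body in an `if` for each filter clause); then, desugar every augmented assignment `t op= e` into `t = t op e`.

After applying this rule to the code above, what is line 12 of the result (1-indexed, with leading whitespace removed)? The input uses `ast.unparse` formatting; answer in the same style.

base.append(idx)

Transformed code:
emit(pairs)
pairs = pairs + (k + pairs)
idx = 35 * 19
if pairs > pairs > 10:
    idx = k * 1
    idx = idx + k[idx]
else:
    pairs = pairs - pairs * 38
base = []
for i in k:
    if k > 37:
        base.append(idx)
k = k + k
if idx > 3:
    idx = base[40]
    k = k * base
else:
    idx = base - pairs
if k > k:
    k = k[pairs]
    k = idx + idx[pairs]
else:
    base = base - 34 // idx
pairs = (k < idx) % (3 // idx)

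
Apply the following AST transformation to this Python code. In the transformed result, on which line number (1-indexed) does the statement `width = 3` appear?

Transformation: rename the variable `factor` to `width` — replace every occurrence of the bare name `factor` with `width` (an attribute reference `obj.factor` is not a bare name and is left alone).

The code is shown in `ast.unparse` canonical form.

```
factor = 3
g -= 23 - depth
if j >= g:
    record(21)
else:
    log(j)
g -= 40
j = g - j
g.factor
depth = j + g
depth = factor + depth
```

1

Transformed code:
width = 3
g -= 23 - depth
if j >= g:
    record(21)
else:
    log(j)
g -= 40
j = g - j
g.factor
depth = j + g
depth = width + depth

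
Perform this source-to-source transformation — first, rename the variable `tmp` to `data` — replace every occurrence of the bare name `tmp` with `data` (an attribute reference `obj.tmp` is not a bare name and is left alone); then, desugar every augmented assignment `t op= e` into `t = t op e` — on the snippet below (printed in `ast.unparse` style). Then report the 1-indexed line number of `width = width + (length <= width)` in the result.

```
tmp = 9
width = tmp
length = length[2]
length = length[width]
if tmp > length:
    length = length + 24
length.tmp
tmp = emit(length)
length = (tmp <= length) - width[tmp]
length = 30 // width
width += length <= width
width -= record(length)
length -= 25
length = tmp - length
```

11

Transformed code:
data = 9
width = data
length = length[2]
length = length[width]
if data > length:
    length = length + 24
length.tmp
data = emit(length)
length = (data <= length) - width[data]
length = 30 // width
width = width + (length <= width)
width = width - record(length)
length = length - 25
length = data - length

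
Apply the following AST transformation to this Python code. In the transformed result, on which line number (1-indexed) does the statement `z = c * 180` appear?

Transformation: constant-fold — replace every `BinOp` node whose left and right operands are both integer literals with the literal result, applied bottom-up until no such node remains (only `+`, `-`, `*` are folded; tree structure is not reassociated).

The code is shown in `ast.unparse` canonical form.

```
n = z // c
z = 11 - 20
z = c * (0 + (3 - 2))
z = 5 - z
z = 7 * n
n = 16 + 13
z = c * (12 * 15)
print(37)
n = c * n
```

Transformed code:
n = z // c
z = -9
z = c * 1
z = 5 - z
z = 7 * n
n = 29
z = c * 180
print(37)
n = c * n

7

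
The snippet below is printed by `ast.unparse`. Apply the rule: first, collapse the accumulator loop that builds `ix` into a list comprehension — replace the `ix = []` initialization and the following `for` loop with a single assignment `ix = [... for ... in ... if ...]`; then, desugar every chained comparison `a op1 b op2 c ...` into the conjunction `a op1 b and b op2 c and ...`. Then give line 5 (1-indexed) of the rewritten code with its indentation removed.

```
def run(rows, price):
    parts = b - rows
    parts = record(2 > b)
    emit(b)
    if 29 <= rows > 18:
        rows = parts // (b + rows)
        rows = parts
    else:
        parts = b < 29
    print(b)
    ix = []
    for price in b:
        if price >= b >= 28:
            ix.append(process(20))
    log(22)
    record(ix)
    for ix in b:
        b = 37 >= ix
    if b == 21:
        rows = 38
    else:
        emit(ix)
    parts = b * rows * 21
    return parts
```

Transformed code:
def run(rows, price):
    parts = b - rows
    parts = record(2 > b)
    emit(b)
    if 29 <= rows and rows > 18:
        rows = parts // (b + rows)
        rows = parts
    else:
        parts = b < 29
    print(b)
    ix = [process(20) for price in b if price >= b and b >= 28]
    log(22)
    record(ix)
    for ix in b:
        b = 37 >= ix
    if b == 21:
        rows = 38
    else:
        emit(ix)
    parts = b * rows * 21
    return parts

if 29 <= rows and rows > 18:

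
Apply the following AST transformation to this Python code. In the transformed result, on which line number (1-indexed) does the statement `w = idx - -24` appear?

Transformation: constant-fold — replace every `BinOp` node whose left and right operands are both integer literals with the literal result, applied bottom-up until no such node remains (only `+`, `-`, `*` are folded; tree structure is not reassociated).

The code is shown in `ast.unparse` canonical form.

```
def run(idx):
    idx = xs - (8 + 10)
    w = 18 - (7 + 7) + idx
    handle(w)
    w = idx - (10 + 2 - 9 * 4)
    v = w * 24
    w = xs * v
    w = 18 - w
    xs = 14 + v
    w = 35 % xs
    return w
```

5

Transformed code:
def run(idx):
    idx = xs - 18
    w = 4 + idx
    handle(w)
    w = idx - -24
    v = w * 24
    w = xs * v
    w = 18 - w
    xs = 14 + v
    w = 35 % xs
    return w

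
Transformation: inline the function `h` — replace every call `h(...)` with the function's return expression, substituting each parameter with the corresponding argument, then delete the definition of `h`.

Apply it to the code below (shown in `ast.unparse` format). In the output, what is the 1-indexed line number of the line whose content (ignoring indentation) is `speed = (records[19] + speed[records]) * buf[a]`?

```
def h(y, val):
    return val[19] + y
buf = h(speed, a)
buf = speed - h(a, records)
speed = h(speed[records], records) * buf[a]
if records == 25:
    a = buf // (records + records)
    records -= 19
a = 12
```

3

Transformed code:
buf = a[19] + speed
buf = speed - (records[19] + a)
speed = (records[19] + speed[records]) * buf[a]
if records == 25:
    a = buf // (records + records)
    records -= 19
a = 12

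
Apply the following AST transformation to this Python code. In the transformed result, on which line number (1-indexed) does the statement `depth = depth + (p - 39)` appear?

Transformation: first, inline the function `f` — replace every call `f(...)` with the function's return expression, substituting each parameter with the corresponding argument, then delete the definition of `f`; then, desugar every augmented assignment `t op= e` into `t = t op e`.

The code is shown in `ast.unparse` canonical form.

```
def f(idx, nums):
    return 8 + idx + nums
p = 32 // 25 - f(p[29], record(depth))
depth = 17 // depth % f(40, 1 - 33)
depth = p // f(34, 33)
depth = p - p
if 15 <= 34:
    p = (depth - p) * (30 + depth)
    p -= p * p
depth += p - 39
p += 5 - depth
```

8

Transformed code:
p = 32 // 25 - (8 + p[29] + record(depth))
depth = 17 // depth % (8 + 40 + (1 - 33))
depth = p // (8 + 34 + 33)
depth = p - p
if 15 <= 34:
    p = (depth - p) * (30 + depth)
    p = p - p * p
depth = depth + (p - 39)
p = p + (5 - depth)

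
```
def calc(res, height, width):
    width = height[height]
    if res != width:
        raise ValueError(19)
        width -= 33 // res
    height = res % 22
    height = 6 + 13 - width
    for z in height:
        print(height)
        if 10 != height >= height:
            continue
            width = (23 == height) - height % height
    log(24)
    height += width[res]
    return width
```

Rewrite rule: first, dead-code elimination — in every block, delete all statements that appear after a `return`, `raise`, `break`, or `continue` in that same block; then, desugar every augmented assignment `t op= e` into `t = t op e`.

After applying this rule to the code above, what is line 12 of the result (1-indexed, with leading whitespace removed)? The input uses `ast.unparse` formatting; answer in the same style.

Transformed code:
def calc(res, height, width):
    width = height[height]
    if res != width:
        raise ValueError(19)
    height = res % 22
    height = 6 + 13 - width
    for z in height:
        print(height)
        if 10 != height >= height:
            continue
    log(24)
    height = height + width[res]
    return width

height = height + width[res]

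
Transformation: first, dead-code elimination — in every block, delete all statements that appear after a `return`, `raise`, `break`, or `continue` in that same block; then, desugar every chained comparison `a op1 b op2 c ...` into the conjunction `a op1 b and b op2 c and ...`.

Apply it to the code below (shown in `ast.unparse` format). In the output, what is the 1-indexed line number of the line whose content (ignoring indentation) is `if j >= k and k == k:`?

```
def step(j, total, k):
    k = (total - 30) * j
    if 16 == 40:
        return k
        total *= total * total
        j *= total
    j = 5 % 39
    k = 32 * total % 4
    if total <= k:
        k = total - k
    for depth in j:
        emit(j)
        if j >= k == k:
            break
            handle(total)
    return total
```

11

Transformed code:
def step(j, total, k):
    k = (total - 30) * j
    if 16 == 40:
        return k
    j = 5 % 39
    k = 32 * total % 4
    if total <= k:
        k = total - k
    for depth in j:
        emit(j)
        if j >= k and k == k:
            break
    return total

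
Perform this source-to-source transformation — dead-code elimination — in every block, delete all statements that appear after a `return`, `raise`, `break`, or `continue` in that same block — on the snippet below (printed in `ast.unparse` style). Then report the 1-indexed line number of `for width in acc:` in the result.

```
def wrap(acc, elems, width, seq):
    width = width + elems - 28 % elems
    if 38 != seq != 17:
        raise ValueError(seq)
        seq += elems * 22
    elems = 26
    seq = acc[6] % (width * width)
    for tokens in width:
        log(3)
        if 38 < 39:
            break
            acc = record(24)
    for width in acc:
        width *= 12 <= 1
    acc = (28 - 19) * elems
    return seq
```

11

Transformed code:
def wrap(acc, elems, width, seq):
    width = width + elems - 28 % elems
    if 38 != seq != 17:
        raise ValueError(seq)
    elems = 26
    seq = acc[6] % (width * width)
    for tokens in width:
        log(3)
        if 38 < 39:
            break
    for width in acc:
        width *= 12 <= 1
    acc = (28 - 19) * elems
    return seq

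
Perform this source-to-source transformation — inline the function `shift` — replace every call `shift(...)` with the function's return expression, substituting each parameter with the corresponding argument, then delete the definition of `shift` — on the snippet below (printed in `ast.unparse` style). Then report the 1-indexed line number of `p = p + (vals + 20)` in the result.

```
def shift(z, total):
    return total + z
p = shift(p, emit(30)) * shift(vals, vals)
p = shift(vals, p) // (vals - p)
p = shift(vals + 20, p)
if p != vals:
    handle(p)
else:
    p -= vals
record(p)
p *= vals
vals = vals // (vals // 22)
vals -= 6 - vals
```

Transformed code:
p = (emit(30) + p) * (vals + vals)
p = (p + vals) // (vals - p)
p = p + (vals + 20)
if p != vals:
    handle(p)
else:
    p -= vals
record(p)
p *= vals
vals = vals // (vals // 22)
vals -= 6 - vals

3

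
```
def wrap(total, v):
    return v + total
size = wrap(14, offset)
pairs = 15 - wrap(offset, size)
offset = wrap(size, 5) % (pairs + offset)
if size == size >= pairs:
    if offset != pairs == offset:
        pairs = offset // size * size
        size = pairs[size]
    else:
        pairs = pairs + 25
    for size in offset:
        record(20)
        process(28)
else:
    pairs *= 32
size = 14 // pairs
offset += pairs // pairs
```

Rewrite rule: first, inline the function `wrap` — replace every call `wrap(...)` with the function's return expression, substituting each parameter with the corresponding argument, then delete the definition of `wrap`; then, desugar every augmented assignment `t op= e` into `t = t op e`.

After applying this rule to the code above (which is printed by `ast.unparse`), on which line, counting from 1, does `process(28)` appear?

12

Transformed code:
size = offset + 14
pairs = 15 - (size + offset)
offset = (5 + size) % (pairs + offset)
if size == size >= pairs:
    if offset != pairs == offset:
        pairs = offset // size * size
        size = pairs[size]
    else:
        pairs = pairs + 25
    for size in offset:
        record(20)
        process(28)
else:
    pairs = pairs * 32
size = 14 // pairs
offset = offset + pairs // pairs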